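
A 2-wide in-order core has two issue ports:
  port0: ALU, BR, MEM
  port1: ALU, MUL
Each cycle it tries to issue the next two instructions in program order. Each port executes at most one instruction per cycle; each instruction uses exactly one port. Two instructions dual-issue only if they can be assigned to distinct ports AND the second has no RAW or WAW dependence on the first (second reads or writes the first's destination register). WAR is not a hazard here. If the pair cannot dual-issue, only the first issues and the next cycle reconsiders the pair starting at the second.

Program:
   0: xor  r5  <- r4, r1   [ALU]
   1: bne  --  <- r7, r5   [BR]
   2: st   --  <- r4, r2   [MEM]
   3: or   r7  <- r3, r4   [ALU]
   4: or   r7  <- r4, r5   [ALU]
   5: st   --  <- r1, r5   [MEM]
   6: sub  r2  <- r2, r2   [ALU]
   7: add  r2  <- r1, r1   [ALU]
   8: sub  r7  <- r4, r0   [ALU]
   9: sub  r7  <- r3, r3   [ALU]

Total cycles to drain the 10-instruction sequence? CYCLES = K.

CYCLES = 7

t=0 i0:xor ; RAW r5
t=1 i1:bne ; no-port BR/MEM
t=2 i2+i3:st+or ; dual
t=3 i4+i5:or+st ; dual
t=4 i6:sub ; WAW r2
t=5 i7+i8:add+sub ; dual
t=6 i9:sub ; tail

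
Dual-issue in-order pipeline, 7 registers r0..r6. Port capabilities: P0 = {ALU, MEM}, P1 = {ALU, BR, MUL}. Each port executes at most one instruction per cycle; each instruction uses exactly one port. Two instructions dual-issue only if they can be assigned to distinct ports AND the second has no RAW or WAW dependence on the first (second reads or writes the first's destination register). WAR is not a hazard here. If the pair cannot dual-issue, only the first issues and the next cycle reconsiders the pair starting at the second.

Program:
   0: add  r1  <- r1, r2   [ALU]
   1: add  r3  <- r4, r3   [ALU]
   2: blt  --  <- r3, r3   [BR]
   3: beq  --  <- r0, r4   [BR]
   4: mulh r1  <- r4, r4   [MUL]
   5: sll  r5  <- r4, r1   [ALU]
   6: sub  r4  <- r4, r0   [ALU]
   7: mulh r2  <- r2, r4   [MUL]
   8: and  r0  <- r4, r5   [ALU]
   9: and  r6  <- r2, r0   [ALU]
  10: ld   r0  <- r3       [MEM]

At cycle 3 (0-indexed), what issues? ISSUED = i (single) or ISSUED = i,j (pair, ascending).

#0 head=0: add;add i0+i1 2-wide
#1 head=2: blt i2 no-port BR/BR
#2 head=3: beq i3 no-port BR/MUL
#3 head=4: mulh i4 RAW r1
#4 head=5: sll;sub i5+i6 2-wide
#5 head=7: mulh;and i7+i8 2-wide
#6 head=9: and;ld i9+i10 2-wide

ISSUED = 4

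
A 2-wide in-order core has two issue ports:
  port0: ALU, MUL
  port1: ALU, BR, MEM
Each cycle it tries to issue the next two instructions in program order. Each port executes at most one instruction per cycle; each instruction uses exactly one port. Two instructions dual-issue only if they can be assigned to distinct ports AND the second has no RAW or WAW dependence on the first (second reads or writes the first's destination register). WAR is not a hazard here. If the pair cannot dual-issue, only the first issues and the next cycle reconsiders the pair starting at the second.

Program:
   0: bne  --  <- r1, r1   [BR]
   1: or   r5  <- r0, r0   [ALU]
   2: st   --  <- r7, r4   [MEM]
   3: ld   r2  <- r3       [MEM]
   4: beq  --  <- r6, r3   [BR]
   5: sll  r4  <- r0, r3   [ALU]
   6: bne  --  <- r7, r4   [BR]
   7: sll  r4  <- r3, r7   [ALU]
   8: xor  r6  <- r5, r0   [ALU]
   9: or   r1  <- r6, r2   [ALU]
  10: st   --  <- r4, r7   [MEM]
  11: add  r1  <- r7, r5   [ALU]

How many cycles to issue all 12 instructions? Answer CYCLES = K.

  cy0 -> i0/i1 (bne/or) dual
  cy1 -> i2 (st) no-port MEM/MEM
  cy2 -> i3 (ld) no-port MEM/BR
  cy3 -> i4/i5 (beq/sll) dual
  cy4 -> i6/i7 (bne/sll) dual
  cy5 -> i8 (xor) RAW r6
  cy6 -> i9/i10 (or/st) dual
  cy7 -> i11 (add) tail

CYCLES = 8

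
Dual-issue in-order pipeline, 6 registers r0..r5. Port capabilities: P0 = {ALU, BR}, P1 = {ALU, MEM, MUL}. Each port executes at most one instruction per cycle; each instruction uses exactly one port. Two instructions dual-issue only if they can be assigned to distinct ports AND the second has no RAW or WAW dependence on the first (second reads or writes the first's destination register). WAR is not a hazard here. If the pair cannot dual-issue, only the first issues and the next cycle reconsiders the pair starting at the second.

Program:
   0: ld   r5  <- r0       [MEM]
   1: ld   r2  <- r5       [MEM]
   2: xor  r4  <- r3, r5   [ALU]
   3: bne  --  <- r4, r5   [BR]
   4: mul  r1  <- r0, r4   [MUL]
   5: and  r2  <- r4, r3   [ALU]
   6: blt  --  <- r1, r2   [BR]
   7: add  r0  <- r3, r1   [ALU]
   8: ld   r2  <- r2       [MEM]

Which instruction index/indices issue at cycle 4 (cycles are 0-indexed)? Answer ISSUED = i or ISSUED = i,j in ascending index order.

ISSUED = 6,7

t=0 i0:ld ; no-port MEM/MEM
t=1 i1&i2:ld xor ; 2-wide
t=2 i3&i4:bne mul ; 2-wide
t=3 i5:and ; RAW r2
t=4 i6&i7:blt add ; 2-wide
t=5 i8:ld ; tail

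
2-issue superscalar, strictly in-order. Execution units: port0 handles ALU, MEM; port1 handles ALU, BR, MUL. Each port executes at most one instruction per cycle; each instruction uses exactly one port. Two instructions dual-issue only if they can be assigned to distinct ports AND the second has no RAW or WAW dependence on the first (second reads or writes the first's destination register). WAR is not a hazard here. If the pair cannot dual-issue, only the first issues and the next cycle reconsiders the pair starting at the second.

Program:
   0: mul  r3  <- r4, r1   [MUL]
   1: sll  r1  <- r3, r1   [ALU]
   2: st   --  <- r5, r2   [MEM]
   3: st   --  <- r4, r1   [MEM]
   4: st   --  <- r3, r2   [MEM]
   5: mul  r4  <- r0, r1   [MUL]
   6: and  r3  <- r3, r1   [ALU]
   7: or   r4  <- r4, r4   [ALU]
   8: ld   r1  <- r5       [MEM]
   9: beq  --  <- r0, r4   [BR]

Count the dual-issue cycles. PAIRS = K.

#0 head=0: mul i0 RAW r3
#1 head=1: sll;st i1/i2 2-wide
#2 head=3: st i3 no-port MEM/MEM
#3 head=4: st;mul i4/i5 2-wide
#4 head=6: and;or i6/i7 2-wide
#5 head=8: ld;beq i8/i9 2-wide

PAIRS = 4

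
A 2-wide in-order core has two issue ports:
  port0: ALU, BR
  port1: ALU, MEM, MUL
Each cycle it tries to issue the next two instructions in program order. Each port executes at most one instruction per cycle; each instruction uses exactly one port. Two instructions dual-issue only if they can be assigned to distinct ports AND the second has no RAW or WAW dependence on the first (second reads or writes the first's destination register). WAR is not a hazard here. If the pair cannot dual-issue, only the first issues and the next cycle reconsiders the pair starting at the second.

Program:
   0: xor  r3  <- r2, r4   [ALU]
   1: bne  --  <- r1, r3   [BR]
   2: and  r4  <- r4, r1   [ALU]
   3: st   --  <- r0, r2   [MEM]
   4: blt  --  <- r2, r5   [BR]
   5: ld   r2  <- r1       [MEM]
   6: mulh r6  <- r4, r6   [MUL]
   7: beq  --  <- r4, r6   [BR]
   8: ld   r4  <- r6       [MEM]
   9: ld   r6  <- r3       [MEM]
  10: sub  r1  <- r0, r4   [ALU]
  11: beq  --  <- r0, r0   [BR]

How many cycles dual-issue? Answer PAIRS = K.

PAIRS = 4

0. xor.ALU @i0  | RAW r3
1. bne.BR and.ALU @i1&i2  | dual
2. st.MEM blt.BR @i3&i4  | dual
3. ld.MEM @i5  | no-port MEM/MUL
4. mulh.MUL @i6  | RAW r6
5. beq.BR ld.MEM @i7&i8  | dual
6. ld.MEM sub.ALU @i9&i10  | dual
7. beq.BR @i11  | tail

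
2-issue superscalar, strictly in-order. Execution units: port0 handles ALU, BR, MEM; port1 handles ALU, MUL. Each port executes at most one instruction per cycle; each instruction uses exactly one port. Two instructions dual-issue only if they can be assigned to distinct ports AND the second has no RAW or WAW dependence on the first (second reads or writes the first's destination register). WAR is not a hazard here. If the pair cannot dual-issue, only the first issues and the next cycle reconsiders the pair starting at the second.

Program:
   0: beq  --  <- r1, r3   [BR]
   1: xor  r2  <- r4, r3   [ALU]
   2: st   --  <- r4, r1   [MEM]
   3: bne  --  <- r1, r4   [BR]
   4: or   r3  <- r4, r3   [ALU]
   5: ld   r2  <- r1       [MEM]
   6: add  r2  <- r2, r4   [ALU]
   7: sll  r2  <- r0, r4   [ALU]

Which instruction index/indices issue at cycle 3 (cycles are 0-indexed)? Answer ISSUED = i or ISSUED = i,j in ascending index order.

ISSUED = 5

[0] i0&i1  beq.BR xor.ALU  -- pair
[1] i2  st.MEM  -- no-port MEM/BR
[2] i3&i4  bne.BR or.ALU  -- pair
[3] i5  ld.MEM  -- RAW+WAW r2
[4] i6  add.ALU  -- WAW r2
[5] i7  sll.ALU  -- tail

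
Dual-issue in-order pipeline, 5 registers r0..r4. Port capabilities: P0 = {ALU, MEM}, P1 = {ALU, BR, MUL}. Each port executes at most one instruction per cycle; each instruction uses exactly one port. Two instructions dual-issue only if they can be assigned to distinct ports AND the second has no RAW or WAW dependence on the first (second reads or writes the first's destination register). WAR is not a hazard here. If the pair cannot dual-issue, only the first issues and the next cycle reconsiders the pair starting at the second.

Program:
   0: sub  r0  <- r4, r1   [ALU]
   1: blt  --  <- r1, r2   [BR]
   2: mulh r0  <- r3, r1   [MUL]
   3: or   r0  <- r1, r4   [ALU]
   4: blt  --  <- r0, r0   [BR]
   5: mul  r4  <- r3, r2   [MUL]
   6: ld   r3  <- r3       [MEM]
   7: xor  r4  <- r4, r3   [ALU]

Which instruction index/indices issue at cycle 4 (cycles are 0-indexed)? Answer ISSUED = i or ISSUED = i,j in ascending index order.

ISSUED = 5,6

t=0 i0&i1:sub.ALU blt.BR ; dual
t=1 i2:mulh.MUL ; WAW r0
t=2 i3:or.ALU ; RAW r0
t=3 i4:blt.BR ; no-port BR/MUL
t=4 i5&i6:mul.MUL ld.MEM ; dual
t=5 i7:xor.ALU ; tail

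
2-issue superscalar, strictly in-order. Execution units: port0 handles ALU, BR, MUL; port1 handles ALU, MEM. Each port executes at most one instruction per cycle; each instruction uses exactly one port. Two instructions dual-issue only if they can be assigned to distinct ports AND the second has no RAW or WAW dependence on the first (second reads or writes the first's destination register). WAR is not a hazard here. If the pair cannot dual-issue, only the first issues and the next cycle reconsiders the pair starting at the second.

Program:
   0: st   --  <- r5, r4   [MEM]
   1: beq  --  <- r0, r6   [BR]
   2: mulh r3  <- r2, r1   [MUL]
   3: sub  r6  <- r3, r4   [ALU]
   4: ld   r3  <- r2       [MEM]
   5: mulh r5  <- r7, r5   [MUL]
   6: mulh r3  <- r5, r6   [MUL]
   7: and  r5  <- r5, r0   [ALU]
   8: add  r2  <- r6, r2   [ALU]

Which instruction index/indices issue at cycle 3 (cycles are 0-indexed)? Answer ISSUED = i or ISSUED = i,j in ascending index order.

#0 head=0: st.MEM;beq.BR i0/i1 2-wide
#1 head=2: mulh.MUL i2 RAW r3
#2 head=3: sub.ALU;ld.MEM i3/i4 2-wide
#3 head=5: mulh.MUL i5 no-port MUL/MUL
#4 head=6: mulh.MUL;and.ALU i6/i7 2-wide
#5 head=8: add.ALU i8 tail

ISSUED = 5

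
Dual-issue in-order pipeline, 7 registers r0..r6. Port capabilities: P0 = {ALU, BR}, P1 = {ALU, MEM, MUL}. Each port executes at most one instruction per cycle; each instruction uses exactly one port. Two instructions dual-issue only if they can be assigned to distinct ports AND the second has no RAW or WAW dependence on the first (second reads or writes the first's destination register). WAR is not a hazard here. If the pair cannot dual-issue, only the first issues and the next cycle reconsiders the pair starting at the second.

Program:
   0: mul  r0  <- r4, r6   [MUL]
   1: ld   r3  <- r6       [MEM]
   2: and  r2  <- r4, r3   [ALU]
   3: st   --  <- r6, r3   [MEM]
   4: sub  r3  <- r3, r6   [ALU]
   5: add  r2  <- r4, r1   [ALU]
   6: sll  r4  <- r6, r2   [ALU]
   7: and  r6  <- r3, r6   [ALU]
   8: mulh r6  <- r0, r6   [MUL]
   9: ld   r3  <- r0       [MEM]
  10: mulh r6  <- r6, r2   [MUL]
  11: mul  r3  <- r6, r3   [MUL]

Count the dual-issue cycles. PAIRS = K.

PAIRS = 3

0. mul.MUL @i0  | no-port MUL/MEM
1. ld.MEM @i1  | RAW r3
2. and.ALU;st.MEM @i2,i3  | 2-wide
3. sub.ALU;add.ALU @i4,i5  | 2-wide
4. sll.ALU;and.ALU @i6,i7  | 2-wide
5. mulh.MUL @i8  | no-port MUL/MEM
6. ld.MEM @i9  | no-port MEM/MUL
7. mulh.MUL @i10  | no-port MUL/MUL
8. mul.MUL @i11  | tail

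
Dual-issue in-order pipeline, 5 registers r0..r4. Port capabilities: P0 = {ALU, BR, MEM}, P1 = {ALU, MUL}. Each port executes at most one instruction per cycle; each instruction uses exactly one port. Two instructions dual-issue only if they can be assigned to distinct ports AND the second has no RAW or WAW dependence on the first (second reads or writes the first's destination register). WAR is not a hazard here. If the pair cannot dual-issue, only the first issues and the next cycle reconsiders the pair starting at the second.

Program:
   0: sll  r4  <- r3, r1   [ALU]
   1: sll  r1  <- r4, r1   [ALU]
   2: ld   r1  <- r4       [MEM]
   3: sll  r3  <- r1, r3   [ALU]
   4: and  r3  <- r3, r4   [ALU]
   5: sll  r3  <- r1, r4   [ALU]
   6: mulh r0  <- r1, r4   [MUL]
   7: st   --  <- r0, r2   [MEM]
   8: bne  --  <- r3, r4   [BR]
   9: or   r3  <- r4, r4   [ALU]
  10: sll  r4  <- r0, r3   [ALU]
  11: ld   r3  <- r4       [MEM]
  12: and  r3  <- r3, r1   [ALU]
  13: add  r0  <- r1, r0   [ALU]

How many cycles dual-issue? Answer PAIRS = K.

PAIRS = 3

#0 head=0: sll.ALU i0 RAW r4
#1 head=1: sll.ALU i1 WAW r1
#2 head=2: ld.MEM i2 RAW r1
#3 head=3: sll.ALU i3 RAW+WAW r3
#4 head=4: and.ALU i4 WAW r3
#5 head=5: sll.ALU mulh.MUL i5/i6 2-wide
#6 head=7: st.MEM i7 no-port MEM/BR
#7 head=8: bne.BR or.ALU i8/i9 2-wide
#8 head=10: sll.ALU i10 RAW r4
#9 head=11: ld.MEM i11 RAW+WAW r3
#10 head=12: and.ALU add.ALU i12/i13 2-wide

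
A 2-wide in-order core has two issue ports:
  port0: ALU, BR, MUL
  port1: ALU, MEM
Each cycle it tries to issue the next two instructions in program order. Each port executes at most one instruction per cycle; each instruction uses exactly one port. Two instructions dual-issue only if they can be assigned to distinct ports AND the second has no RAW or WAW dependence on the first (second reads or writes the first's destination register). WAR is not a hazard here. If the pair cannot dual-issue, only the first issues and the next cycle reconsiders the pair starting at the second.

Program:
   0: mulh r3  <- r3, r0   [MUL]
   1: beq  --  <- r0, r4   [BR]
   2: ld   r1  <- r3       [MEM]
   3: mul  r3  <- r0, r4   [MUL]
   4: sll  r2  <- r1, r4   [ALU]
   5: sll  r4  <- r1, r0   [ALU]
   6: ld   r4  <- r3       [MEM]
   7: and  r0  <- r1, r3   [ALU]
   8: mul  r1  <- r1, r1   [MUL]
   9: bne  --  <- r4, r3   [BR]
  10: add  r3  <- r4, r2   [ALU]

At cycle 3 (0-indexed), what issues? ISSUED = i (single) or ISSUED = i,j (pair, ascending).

ISSUED = 5

0. mulh.MUL @i0  | no-port MUL/BR
1. beq.BR;ld.MEM @i1+i2  | pair
2. mul.MUL;sll.ALU @i3+i4  | pair
3. sll.ALU @i5  | WAW r4
4. ld.MEM;and.ALU @i6+i7  | pair
5. mul.MUL @i8  | no-port MUL/BR
6. bne.BR;add.ALU @i9+i10  | pair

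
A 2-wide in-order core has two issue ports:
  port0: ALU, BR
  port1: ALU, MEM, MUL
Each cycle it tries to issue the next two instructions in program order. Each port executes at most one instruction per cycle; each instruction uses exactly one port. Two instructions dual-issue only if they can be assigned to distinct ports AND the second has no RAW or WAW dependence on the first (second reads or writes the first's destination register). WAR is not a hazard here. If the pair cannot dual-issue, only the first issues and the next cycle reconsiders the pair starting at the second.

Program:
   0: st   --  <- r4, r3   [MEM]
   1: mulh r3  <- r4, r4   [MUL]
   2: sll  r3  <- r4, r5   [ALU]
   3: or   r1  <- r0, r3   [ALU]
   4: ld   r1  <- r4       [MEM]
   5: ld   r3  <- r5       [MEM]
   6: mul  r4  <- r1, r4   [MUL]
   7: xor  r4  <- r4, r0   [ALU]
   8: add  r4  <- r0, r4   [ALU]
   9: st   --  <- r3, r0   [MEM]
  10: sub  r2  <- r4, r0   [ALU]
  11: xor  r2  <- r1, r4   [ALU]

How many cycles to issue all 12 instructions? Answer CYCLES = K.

c0: i0 st.MEM  no-port MEM/MUL
c1: i1 mulh.MUL  WAW r3
c2: i2 sll.ALU  RAW r3
c3: i3 or.ALU  WAW r1
c4: i4 ld.MEM  no-port MEM/MEM
c5: i5 ld.MEM  no-port MEM/MUL
c6: i6 mul.MUL  RAW+WAW r4
c7: i7 xor.ALU  RAW+WAW r4
c8: i8/i9 add.ALU;st.MEM  pair
c9: i10 sub.ALU  WAW r2
c10: i11 xor.ALU  tail

CYCLES = 11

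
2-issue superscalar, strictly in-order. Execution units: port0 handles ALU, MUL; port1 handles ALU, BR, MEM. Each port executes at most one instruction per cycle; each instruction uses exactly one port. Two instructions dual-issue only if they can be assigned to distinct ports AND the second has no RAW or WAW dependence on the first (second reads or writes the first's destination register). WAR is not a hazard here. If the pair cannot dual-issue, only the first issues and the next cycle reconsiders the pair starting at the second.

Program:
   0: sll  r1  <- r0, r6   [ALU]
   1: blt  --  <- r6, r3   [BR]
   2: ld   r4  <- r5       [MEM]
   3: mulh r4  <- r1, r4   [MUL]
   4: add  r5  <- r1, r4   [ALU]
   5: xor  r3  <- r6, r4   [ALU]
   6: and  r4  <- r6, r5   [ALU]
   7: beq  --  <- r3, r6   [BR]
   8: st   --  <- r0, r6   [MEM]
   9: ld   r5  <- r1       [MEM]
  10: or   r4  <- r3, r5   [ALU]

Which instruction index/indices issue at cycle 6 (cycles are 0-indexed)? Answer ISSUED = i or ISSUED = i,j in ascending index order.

0. sll+blt @i0,i1  | dual
1. ld @i2  | RAW+WAW r4
2. mulh @i3  | RAW r4
3. add+xor @i4,i5  | dual
4. and+beq @i6,i7  | dual
5. st @i8  | no-port MEM/MEM
6. ld @i9  | RAW r5
7. or @i10  | tail

ISSUED = 9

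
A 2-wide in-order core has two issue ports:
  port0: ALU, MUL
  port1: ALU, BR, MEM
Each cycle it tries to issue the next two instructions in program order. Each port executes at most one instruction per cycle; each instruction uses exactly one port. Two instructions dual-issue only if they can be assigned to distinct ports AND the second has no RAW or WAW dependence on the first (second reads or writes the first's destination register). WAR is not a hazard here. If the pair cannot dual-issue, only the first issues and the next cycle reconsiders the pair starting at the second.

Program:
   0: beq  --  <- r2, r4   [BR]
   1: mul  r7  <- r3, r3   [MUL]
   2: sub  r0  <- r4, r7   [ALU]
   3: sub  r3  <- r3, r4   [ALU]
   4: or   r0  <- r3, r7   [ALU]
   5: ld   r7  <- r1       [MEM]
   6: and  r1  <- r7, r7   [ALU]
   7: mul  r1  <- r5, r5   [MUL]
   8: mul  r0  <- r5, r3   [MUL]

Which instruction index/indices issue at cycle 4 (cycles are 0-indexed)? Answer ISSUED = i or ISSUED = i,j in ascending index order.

0. beq/mul @i0,i1  | dual
1. sub/sub @i2,i3  | dual
2. or/ld @i4,i5  | dual
3. and @i6  | WAW r1
4. mul @i7  | no-port MUL/MUL
5. mul @i8  | tail

ISSUED = 7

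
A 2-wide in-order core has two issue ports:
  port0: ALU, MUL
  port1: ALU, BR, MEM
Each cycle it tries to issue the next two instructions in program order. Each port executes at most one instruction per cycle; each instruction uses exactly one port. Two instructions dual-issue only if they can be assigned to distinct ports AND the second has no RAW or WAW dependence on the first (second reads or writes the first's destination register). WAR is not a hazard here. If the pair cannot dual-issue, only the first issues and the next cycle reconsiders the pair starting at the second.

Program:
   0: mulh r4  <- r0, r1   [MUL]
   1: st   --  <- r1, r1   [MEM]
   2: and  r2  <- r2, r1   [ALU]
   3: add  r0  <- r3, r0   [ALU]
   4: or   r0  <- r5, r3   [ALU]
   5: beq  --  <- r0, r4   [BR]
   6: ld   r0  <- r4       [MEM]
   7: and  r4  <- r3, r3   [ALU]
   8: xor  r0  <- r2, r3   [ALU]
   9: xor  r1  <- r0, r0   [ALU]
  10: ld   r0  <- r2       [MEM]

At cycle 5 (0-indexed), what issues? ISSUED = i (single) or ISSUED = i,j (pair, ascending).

0. mulh.MUL st.MEM @i0+i1  | pair
1. and.ALU add.ALU @i2+i3  | pair
2. or.ALU @i4  | RAW r0
3. beq.BR @i5  | no-port BR/MEM
4. ld.MEM and.ALU @i6+i7  | pair
5. xor.ALU @i8  | RAW r0
6. xor.ALU ld.MEM @i9+i10  | pair

ISSUED = 8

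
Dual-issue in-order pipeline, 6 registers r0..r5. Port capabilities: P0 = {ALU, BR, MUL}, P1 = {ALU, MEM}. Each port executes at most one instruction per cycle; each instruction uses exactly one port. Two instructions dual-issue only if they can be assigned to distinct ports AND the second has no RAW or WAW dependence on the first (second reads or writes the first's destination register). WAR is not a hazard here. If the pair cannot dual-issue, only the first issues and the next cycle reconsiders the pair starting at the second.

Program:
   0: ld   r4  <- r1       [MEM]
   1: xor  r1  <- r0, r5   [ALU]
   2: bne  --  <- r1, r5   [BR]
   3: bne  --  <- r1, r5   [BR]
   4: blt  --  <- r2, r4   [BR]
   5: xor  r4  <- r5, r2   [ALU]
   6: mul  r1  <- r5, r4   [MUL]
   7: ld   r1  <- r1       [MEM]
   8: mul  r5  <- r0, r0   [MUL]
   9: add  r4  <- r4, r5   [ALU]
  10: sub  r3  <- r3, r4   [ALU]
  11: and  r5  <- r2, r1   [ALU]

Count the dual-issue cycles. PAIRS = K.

PAIRS = 4

[0] i0,i1  ld;xor  -- dual
[1] i2  bne  -- no-port BR/BR
[2] i3  bne  -- no-port BR/BR
[3] i4,i5  blt;xor  -- dual
[4] i6  mul  -- RAW+WAW r1
[5] i7,i8  ld;mul  -- dual
[6] i9  add  -- RAW r4
[7] i10,i11  sub;and  -- dual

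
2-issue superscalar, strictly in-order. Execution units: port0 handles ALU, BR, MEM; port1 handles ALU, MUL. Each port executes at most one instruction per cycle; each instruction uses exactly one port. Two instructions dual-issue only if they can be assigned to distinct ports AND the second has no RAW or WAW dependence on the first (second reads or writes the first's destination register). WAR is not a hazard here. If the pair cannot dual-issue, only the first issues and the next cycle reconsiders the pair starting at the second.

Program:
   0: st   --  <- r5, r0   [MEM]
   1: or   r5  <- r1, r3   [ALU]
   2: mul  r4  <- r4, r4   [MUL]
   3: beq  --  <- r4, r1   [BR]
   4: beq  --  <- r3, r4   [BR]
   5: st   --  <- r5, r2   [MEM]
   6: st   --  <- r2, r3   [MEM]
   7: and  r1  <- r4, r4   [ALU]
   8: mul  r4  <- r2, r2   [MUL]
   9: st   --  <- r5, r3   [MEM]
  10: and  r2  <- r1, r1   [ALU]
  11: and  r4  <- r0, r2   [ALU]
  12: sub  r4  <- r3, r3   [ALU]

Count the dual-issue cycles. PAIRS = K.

PAIRS = 3

[0] i0/i1  st.MEM or.ALU  -- 2-wide
[1] i2  mul.MUL  -- RAW r4
[2] i3  beq.BR  -- no-port BR/BR
[3] i4  beq.BR  -- no-port BR/MEM
[4] i5  st.MEM  -- no-port MEM/MEM
[5] i6/i7  st.MEM and.ALU  -- 2-wide
[6] i8/i9  mul.MUL st.MEM  -- 2-wide
[7] i10  and.ALU  -- RAW r2
[8] i11  and.ALU  -- WAW r4
[9] i12  sub.ALU  -- tail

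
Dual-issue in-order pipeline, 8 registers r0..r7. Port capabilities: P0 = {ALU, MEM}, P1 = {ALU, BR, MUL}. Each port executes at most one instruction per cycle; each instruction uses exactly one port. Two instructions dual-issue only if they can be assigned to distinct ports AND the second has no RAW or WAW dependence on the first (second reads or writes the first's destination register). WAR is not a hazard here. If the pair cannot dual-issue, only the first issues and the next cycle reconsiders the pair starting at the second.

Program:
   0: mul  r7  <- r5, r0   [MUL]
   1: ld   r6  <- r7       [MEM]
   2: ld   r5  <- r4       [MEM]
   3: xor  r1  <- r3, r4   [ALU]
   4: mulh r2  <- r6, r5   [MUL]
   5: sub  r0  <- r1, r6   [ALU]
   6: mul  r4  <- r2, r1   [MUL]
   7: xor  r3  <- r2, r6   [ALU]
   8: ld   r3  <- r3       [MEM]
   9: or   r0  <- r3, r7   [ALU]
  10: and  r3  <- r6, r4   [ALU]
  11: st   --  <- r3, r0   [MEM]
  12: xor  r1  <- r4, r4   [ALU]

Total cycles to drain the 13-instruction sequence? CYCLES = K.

CYCLES = 8

[0] i0  mul.MUL  -- RAW r7
[1] i1  ld.MEM  -- no-port MEM/MEM
[2] i2+i3  ld.MEM xor.ALU  -- pair
[3] i4+i5  mulh.MUL sub.ALU  -- pair
[4] i6+i7  mul.MUL xor.ALU  -- pair
[5] i8  ld.MEM  -- RAW r3
[6] i9+i10  or.ALU and.ALU  -- pair
[7] i11+i12  st.MEM xor.ALU  -- pair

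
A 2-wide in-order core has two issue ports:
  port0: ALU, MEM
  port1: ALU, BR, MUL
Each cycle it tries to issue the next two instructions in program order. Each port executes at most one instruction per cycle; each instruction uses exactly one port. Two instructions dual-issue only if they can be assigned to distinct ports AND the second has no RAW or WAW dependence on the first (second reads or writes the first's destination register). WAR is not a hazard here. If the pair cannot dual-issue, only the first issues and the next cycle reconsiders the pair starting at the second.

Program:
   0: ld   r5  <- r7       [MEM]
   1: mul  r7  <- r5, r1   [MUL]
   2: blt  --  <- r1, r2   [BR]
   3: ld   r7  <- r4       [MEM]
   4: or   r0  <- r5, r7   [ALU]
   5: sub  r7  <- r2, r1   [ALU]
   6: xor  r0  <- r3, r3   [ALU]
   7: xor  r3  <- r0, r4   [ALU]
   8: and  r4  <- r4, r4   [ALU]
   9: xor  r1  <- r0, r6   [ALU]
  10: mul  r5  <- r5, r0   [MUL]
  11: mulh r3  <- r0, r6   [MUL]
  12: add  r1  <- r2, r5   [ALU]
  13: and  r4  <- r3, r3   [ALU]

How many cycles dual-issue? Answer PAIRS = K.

PAIRS = 5

0. ld.MEM @i0  | RAW r5
1. mul.MUL @i1  | no-port MUL/BR
2. blt.BR/ld.MEM @i2/i3  | 2-wide
3. or.ALU/sub.ALU @i4/i5  | 2-wide
4. xor.ALU @i6  | RAW r0
5. xor.ALU/and.ALU @i7/i8  | 2-wide
6. xor.ALU/mul.MUL @i9/i10  | 2-wide
7. mulh.MUL/add.ALU @i11/i12  | 2-wide
8. and.ALU @i13  | tail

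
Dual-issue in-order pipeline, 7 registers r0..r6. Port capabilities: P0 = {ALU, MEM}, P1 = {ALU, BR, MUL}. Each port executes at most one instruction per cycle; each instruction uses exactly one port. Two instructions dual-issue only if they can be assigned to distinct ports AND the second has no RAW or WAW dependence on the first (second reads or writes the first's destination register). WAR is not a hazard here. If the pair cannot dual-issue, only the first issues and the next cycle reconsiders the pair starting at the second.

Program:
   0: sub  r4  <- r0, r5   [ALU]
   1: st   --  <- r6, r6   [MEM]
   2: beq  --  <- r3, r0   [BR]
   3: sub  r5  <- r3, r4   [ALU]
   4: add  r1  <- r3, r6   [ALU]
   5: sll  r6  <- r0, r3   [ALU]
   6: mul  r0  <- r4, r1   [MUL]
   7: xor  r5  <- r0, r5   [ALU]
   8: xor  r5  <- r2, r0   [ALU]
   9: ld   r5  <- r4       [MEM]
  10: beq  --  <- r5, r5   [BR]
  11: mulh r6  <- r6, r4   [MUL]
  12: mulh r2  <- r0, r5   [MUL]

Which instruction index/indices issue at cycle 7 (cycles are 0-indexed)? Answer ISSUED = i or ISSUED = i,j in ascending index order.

#0 head=0: sub st i0+i1 2-wide
#1 head=2: beq sub i2+i3 2-wide
#2 head=4: add sll i4+i5 2-wide
#3 head=6: mul i6 RAW r0
#4 head=7: xor i7 WAW r5
#5 head=8: xor i8 WAW r5
#6 head=9: ld i9 RAW r5
#7 head=10: beq i10 no-port BR/MUL
#8 head=11: mulh i11 no-port MUL/MUL
#9 head=12: mulh i12 tail

ISSUED = 10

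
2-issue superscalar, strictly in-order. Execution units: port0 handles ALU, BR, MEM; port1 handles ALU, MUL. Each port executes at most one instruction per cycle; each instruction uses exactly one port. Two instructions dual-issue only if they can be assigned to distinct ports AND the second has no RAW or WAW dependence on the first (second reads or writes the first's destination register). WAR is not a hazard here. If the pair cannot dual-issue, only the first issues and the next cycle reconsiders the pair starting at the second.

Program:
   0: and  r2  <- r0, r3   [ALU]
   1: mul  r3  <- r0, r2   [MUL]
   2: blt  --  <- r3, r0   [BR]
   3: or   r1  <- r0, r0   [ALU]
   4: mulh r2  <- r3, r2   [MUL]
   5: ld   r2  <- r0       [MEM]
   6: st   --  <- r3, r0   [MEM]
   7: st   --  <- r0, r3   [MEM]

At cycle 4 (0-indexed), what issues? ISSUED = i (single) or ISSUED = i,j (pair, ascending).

ISSUED = 5

t=0 i0:and.ALU ; RAW r2
t=1 i1:mul.MUL ; RAW r3
t=2 i2+i3:blt.BR/or.ALU ; 2-wide
t=3 i4:mulh.MUL ; WAW r2
t=4 i5:ld.MEM ; no-port MEM/MEM
t=5 i6:st.MEM ; no-port MEM/MEM
t=6 i7:st.MEM ; tail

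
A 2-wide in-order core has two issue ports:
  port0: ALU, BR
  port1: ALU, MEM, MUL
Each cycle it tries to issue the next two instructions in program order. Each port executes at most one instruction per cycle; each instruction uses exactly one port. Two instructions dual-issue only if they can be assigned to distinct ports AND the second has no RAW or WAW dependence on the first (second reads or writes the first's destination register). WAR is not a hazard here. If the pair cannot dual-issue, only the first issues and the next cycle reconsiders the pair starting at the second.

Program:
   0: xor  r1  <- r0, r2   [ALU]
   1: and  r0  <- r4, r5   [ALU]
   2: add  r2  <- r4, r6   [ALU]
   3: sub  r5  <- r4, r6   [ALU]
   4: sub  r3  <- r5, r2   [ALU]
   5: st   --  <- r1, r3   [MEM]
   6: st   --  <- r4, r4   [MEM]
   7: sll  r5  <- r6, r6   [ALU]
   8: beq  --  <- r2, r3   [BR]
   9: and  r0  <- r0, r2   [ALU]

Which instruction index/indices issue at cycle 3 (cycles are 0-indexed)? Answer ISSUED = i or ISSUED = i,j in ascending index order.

  cy0 -> i0/i1 (xor.ALU and.ALU) 2-wide
  cy1 -> i2/i3 (add.ALU sub.ALU) 2-wide
  cy2 -> i4 (sub.ALU) RAW r3
  cy3 -> i5 (st.MEM) no-port MEM/MEM
  cy4 -> i6/i7 (st.MEM sll.ALU) 2-wide
  cy5 -> i8/i9 (beq.BR and.ALU) 2-wide

ISSUED = 5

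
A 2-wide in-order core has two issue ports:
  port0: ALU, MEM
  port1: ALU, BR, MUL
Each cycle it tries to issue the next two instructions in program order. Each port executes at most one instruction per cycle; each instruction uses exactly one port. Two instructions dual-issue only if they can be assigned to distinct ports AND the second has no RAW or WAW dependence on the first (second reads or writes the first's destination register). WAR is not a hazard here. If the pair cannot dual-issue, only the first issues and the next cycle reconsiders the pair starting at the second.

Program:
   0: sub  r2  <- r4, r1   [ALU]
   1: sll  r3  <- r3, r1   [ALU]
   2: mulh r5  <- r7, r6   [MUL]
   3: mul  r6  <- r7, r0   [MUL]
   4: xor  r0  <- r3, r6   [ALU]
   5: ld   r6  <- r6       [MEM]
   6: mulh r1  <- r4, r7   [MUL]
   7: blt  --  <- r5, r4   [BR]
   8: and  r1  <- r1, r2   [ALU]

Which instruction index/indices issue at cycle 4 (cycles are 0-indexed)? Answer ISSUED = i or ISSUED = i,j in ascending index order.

t=0 i0/i1:sub;sll ; 2-wide
t=1 i2:mulh ; no-port MUL/MUL
t=2 i3:mul ; RAW r6
t=3 i4/i5:xor;ld ; 2-wide
t=4 i6:mulh ; no-port MUL/BR
t=5 i7/i8:blt;and ; 2-wide

ISSUED = 6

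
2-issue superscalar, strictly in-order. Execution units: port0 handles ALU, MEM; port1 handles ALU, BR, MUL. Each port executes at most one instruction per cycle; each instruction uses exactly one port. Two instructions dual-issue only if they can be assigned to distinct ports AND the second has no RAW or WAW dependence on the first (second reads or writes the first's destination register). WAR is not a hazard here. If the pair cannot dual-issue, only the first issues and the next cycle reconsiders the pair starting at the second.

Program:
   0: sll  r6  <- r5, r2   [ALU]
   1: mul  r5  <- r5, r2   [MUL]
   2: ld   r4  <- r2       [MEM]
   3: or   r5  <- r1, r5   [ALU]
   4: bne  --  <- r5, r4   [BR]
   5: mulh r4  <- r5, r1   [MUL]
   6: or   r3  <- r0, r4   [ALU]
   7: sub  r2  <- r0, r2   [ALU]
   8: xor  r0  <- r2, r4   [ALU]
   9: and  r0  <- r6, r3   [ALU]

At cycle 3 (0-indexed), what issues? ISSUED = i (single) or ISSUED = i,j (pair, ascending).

ISSUED = 5

#0 head=0: sll mul i0&i1 2-wide
#1 head=2: ld or i2&i3 2-wide
#2 head=4: bne i4 no-port BR/MUL
#3 head=5: mulh i5 RAW r4
#4 head=6: or sub i6&i7 2-wide
#5 head=8: xor i8 WAW r0
#6 head=9: and i9 tail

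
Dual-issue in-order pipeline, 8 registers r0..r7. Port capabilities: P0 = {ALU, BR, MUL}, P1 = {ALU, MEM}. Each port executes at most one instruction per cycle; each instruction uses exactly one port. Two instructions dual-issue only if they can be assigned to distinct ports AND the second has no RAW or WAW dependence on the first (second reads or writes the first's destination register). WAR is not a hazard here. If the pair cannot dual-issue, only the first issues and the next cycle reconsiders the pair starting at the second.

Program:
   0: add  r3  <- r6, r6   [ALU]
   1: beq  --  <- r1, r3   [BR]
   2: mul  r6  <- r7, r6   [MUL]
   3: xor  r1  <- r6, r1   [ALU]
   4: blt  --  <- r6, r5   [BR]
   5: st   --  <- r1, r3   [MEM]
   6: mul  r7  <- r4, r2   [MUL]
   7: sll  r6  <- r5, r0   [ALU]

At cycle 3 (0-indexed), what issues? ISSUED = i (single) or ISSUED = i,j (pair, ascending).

ISSUED = 3,4

c0: i0 add.ALU  RAW r3
c1: i1 beq.BR  no-port BR/MUL
c2: i2 mul.MUL  RAW r6
c3: i3/i4 xor.ALU blt.BR  dual
c4: i5/i6 st.MEM mul.MUL  dual
c5: i7 sll.ALU  tail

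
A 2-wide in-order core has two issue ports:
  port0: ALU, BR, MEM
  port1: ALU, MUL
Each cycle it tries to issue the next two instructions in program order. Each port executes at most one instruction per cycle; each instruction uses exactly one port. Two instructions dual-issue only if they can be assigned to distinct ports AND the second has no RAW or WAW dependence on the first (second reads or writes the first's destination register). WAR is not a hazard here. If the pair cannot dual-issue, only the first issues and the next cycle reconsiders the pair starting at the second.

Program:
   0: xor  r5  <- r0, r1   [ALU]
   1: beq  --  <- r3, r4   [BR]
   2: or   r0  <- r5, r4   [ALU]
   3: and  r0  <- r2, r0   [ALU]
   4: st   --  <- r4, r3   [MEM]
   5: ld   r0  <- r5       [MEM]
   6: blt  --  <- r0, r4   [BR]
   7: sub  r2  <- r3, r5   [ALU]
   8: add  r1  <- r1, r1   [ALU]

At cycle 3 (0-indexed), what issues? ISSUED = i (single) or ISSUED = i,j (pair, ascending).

  cy0 -> i0&i1 (xor.ALU beq.BR) dual
  cy1 -> i2 (or.ALU) RAW+WAW r0
  cy2 -> i3&i4 (and.ALU st.MEM) dual
  cy3 -> i5 (ld.MEM) no-port MEM/BR
  cy4 -> i6&i7 (blt.BR sub.ALU) dual
  cy5 -> i8 (add.ALU) tail

ISSUED = 5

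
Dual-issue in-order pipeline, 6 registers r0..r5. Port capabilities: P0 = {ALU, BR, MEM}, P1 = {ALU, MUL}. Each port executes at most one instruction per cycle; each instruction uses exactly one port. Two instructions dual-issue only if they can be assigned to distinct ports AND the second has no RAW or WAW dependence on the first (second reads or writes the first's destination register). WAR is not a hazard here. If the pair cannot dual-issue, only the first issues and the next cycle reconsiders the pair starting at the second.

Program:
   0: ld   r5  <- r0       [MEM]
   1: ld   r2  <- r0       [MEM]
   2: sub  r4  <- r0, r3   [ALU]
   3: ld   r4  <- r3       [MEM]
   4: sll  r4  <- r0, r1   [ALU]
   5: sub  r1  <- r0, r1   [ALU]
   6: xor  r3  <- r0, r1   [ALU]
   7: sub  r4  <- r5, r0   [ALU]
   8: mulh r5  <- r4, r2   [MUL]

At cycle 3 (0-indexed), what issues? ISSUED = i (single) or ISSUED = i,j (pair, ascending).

  cy0 -> i0 (ld) no-port MEM/MEM
  cy1 -> i1,i2 (ld;sub) 2-wide
  cy2 -> i3 (ld) WAW r4
  cy3 -> i4,i5 (sll;sub) 2-wide
  cy4 -> i6,i7 (xor;sub) 2-wide
  cy5 -> i8 (mulh) tail

ISSUED = 4,5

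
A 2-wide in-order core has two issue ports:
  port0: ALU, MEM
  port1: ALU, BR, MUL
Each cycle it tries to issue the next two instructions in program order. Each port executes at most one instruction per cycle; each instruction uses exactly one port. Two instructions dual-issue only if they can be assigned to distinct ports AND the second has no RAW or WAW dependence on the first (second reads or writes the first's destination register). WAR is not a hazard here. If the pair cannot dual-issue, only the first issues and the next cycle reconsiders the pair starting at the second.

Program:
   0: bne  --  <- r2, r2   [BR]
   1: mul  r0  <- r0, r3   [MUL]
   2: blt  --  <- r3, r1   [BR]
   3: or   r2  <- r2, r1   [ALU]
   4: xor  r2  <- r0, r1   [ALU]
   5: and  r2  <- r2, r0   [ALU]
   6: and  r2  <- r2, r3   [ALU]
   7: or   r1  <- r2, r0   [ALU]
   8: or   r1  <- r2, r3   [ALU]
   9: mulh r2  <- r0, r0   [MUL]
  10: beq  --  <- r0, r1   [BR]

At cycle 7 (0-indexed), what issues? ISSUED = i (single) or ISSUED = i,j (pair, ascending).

ISSUED = 8,9

  cy0 -> i0 (bne.BR) no-port BR/MUL
  cy1 -> i1 (mul.MUL) no-port MUL/BR
  cy2 -> i2,i3 (blt.BR+or.ALU) pair
  cy3 -> i4 (xor.ALU) RAW+WAW r2
  cy4 -> i5 (and.ALU) RAW+WAW r2
  cy5 -> i6 (and.ALU) RAW r2
  cy6 -> i7 (or.ALU) WAW r1
  cy7 -> i8,i9 (or.ALU+mulh.MUL) pair
  cy8 -> i10 (beq.BR) tail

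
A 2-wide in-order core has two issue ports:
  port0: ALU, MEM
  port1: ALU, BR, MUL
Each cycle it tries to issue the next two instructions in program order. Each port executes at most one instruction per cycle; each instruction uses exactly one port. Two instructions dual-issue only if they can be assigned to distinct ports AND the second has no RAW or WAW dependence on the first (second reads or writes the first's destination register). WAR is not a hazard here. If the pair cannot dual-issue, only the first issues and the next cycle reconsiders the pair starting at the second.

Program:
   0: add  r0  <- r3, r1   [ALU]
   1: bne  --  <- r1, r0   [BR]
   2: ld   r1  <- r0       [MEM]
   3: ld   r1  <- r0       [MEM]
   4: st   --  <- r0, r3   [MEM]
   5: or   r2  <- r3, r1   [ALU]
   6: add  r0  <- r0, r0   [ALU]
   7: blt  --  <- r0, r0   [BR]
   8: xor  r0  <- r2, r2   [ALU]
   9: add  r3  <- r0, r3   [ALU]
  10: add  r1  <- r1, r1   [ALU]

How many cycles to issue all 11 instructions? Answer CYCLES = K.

t=0 i0:add ; RAW r0
t=1 i1&i2:bne;ld ; pair
t=2 i3:ld ; no-port MEM/MEM
t=3 i4&i5:st;or ; pair
t=4 i6:add ; RAW r0
t=5 i7&i8:blt;xor ; pair
t=6 i9&i10:add;add ; pair

CYCLES = 7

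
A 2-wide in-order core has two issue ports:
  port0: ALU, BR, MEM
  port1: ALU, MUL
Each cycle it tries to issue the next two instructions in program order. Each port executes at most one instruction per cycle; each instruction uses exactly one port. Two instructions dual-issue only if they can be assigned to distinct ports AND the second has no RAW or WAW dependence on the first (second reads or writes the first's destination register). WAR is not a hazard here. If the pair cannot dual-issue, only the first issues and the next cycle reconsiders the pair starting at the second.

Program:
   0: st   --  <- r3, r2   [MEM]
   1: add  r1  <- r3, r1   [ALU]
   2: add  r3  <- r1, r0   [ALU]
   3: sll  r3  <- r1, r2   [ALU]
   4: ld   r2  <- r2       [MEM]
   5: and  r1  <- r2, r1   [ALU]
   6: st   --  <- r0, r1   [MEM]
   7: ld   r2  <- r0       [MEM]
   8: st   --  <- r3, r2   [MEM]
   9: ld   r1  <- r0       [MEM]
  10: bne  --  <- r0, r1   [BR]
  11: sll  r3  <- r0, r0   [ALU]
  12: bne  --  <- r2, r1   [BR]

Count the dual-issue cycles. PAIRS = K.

t=0 i0&i1:st.MEM;add.ALU ; pair
t=1 i2:add.ALU ; WAW r3
t=2 i3&i4:sll.ALU;ld.MEM ; pair
t=3 i5:and.ALU ; RAW r1
t=4 i6:st.MEM ; no-port MEM/MEM
t=5 i7:ld.MEM ; no-port MEM/MEM
t=6 i8:st.MEM ; no-port MEM/MEM
t=7 i9:ld.MEM ; no-port MEM/BR
t=8 i10&i11:bne.BR;sll.ALU ; pair
t=9 i12:bne.BR ; tail

PAIRS = 3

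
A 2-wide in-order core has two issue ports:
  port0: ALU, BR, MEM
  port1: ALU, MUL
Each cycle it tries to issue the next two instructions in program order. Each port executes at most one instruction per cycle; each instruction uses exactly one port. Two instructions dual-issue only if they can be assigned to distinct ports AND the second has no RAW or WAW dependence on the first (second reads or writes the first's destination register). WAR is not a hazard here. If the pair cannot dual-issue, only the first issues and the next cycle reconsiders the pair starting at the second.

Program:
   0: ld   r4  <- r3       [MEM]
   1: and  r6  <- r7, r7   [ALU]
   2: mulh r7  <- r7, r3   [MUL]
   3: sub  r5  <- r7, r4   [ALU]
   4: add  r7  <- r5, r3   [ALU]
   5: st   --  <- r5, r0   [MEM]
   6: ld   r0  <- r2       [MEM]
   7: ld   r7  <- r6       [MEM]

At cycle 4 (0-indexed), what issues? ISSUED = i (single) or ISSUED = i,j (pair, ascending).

ISSUED = 6

#0 head=0: ld;and i0&i1 dual
#1 head=2: mulh i2 RAW r7
#2 head=3: sub i3 RAW r5
#3 head=4: add;st i4&i5 dual
#4 head=6: ld i6 no-port MEM/MEM
#5 head=7: ld i7 tail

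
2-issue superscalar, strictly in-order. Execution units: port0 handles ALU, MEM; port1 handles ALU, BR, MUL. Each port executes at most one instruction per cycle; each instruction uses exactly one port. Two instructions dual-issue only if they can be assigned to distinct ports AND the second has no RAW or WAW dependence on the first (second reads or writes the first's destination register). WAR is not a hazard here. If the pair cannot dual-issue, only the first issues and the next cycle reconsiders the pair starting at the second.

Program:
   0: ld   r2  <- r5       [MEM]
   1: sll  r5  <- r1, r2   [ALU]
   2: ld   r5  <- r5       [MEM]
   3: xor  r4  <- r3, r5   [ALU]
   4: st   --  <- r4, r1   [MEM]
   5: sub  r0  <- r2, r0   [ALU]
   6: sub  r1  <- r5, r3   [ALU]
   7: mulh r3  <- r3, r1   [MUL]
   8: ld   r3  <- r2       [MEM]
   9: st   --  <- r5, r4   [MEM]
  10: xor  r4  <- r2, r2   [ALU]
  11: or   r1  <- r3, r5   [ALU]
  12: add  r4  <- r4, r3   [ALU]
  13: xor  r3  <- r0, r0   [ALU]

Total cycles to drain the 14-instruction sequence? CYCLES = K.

CYCLES = 11

c0: i0 ld.MEM  RAW r2
c1: i1 sll.ALU  RAW+WAW r5
c2: i2 ld.MEM  RAW r5
c3: i3 xor.ALU  RAW r4
c4: i4+i5 st.MEM/sub.ALU  pair
c5: i6 sub.ALU  RAW r1
c6: i7 mulh.MUL  WAW r3
c7: i8 ld.MEM  no-port MEM/MEM
c8: i9+i10 st.MEM/xor.ALU  pair
c9: i11+i12 or.ALU/add.ALU  pair
c10: i13 xor.ALU  tail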